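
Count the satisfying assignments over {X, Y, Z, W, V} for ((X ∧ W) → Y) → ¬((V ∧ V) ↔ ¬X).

Initial set: {(((X ∧ W) → Y) → ¬((V ∧ V) ↔ ¬X))}.
(((X ∧ W) → Y) → ¬((V ∧ V) ↔ ¬X)): β-rule — branch into ¬((X ∧ W) → Y)  //  ¬((V ∧ V) ↔ ¬X).
  branch 1 (add ¬((X ∧ W) → Y)):
    ¬((X ∧ W) → Y): α-rule — add (X ∧ W), ¬Y.
    (X ∧ W): α-rule — add X, W.
    ○ open, literals {W=1, X=1, Y=0}.
  branch 2 (add ¬((V ∧ V) ↔ ¬X)):
    ¬((V ∧ V) ↔ ¬X): β-rule — branch into (V ∧ V), ¬¬X  //  ¬(V ∧ V), ¬X.
      branch 2.1 (add (V ∧ V), ¬¬X):
        (V ∧ V): α-rule — add V, V.
        ○ open, literals {V=1, X=1}.
      branch 2.2 (add ¬(V ∧ V), ¬X):
        ¬(V ∧ V): β-rule — branch into ¬V  //  ¬V.
          branch 2.2.1 (add ¬V):
            ○ open, literals {V=0, X=0}.
          branch 2.2.2 (add ¬V):
            ○ open, literals {V=0, X=0}.
0 branches closed, 4 open.
Each open branch fixes some atoms; the unmentioned ones are free. Counting distinct full assignments: branch {W=1, X=1, Y=0} (Z, V) contributes 4 new; branch {V=1, X=1} (Y, Z, W) contributes 6 new; branch {V=0, X=0} (Y, Z, W) contributes 8 new; branch {V=0, X=0} (Y, Z, W) contributes 0 new. Total: 18.

18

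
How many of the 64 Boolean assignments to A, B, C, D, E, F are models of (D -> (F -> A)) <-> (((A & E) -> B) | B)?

Initial set: {((D -> (F -> A)) <-> (((A & E) -> B) | B))}.
((D -> (F -> A)) <-> (((A & E) -> B) | B)): β-rule — branch into (D -> (F -> A)), (((A & E) -> B) | B)  //  ~(D -> (F -> A)), ~(((A & E) -> B) | B).
  branch 1 (add (D -> (F -> A)), (((A & E) -> B) | B)):
    (D -> (F -> A)): β-rule — branch into ~D  //  (F -> A).
      branch 1.1 (add ~D):
        (((A & E) -> B) | B): β-rule — branch into ((A & E) -> B)  //  B.
          branch 1.1.1 (add ((A & E) -> B)):
            ((A & E) -> B): β-rule — branch into ~(A & E)  //  B.
              branch 1.1.1.1 (add ~(A & E)):
                ~(A & E): β-rule — branch into ~A  //  ~E.
                  branch 1.1.1.1.1 (add ~A):
                    ○ open, literals {A=false, D=false}.
                  branch 1.1.1.1.2 (add ~E):
                    ○ open, literals {D=false, E=false}.
              branch 1.1.1.2 (add B):
                ○ open, literals {B=true, D=false}.
          branch 1.1.2 (add B):
            ○ open, literals {B=true, D=false}.
      branch 1.2 (add (F -> A)):
        (((A & E) -> B) | B): β-rule — branch into ((A & E) -> B)  //  B.
          branch 1.2.1 (add ((A & E) -> B)):
            (F -> A): β-rule — branch into ~F  //  A.
              branch 1.2.1.1 (add ~F):
                ((A & E) -> B): β-rule — branch into ~(A & E)  //  B.
                  branch 1.2.1.1.1 (add ~(A & E)):
                    ~(A & E): β-rule — branch into ~A  //  ~E.
                      branch 1.2.1.1.1.1 (add ~A):
                        ○ open, literals {A=false, F=false}.
                      branch 1.2.1.1.1.2 (add ~E):
                        ○ open, literals {E=false, F=false}.
                  branch 1.2.1.1.2 (add B):
                    ○ open, literals {B=true, F=false}.
              branch 1.2.1.2 (add A):
                ((A & E) -> B): β-rule — branch into ~(A & E)  //  B.
                  branch 1.2.1.2.1 (add ~(A & E)):
                    ~(A & E): β-rule — branch into ~A  //  ~E.
                      branch 1.2.1.2.1.1 (add ~A):
                        × closes — contains both A and ~A.
                      branch 1.2.1.2.1.2 (add ~E):
                        ○ open, literals {A=true, E=false}.
                  branch 1.2.1.2.2 (add B):
                    ○ open, literals {A=true, B=true}.
          branch 1.2.2 (add B):
            (F -> A): β-rule — branch into ~F  //  A.
              branch 1.2.2.1 (add ~F):
                ○ open, literals {B=true, F=false}.
              branch 1.2.2.2 (add A):
                ○ open, literals {A=true, B=true}.
  branch 2 (add ~(D -> (F -> A)), ~(((A & E) -> B) | B)):
    ~(D -> (F -> A)): α-rule — add D, ~(F -> A).
    ~(((A & E) -> B) | B): α-rule — add ~((A & E) -> B), ~B.
    ~(F -> A): α-rule — add F, ~A.
    ~((A & E) -> B): α-rule — add (A & E), ~B.
    (A & E): α-rule — add A, E.
    × closes — contains both A and ~A.
2 branches closed, 11 open.
Each open branch fixes some atoms; the unmentioned ones are free. Counting distinct full assignments: branch {A=false, D=false} (B, C, E, F) contributes 16 new; branch {D=false, E=false} (A, B, C, F) contributes 8 new; branch {B=true, D=false} (A, C, E, F) contributes 4 new; branch {B=true, D=false} (A, C, E, F) contributes 0 new; branch {A=false, F=false} (B, C, D, E) contributes 8 new; branch {E=false, F=false} (A, B, C, D) contributes 4 new; branch {B=true, F=false} (A, C, D, E) contributes 2 new; branch {A=true, E=false} (B, C, D, F) contributes 4 new; branch {A=true, B=true} (C, D, E, F) contributes 2 new; branch {B=true, F=false} (A, C, D, E) contributes 0 new; branch {A=true, B=true} (C, D, E, F) contributes 0 new. Total: 48.

48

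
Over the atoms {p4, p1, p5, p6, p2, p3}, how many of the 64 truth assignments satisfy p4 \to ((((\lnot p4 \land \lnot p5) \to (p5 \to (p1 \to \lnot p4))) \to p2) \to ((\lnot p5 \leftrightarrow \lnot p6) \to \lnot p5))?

60

Initial set: {T (p4 \to ((((\lnot p4 \land \lnot p5) \to (p5 \to (p1 \to \lnot p4))) \to p2) \to ((\lnot p5 \leftrightarrow \lnot p6) \to \lnot p5)))}.
T (p4 \to ((((\lnot p4 \land \lnot p5) \to (p5 \to (p1 \to \lnot p4))) \to p2) \to ((\lnot p5 \leftrightarrow \lnot p6) \to \lnot p5))): β-rule — branch into F p4  //  T ((((\lnot p4 \land \lnot p5) \to (p5 \to (p1 \to \lnot p4))) \to p2) \to ((\lnot p5 \leftrightarrow \lnot p6) \to \lnot p5)).
  branch 1 (add F p4):
    ○ open, literals {p4=false}.
  branch 2 (add T ((((\lnot p4 \land \lnot p5) \to (p5 \to (p1 \to \lnot p4))) \to p2) \to ((\lnot p5 \leftrightarrow \lnot p6) \to \lnot p5))):
    T ((((\lnot p4 \land \lnot p5) \to (p5 \to (p1 \to \lnot p4))) \to p2) \to ((\lnot p5 \leftrightarrow \lnot p6) \to \lnot p5)): β-rule — branch into F (((\lnot p4 \land \lnot p5) \to (p5 \to (p1 \to \lnot p4))) \to p2)  //  T ((\lnot p5 \leftrightarrow \lnot p6) \to \lnot p5).
      branch 2.1 (add F (((\lnot p4 \land \lnot p5) \to (p5 \to (p1 \to \lnot p4))) \to p2)):
        F (((\lnot p4 \land \lnot p5) \to (p5 \to (p1 \to \lnot p4))) \to p2): α-rule — add T ((\lnot p4 \land \lnot p5) \to (p5 \to (p1 \to \lnot p4))), F p2.
        T ((\lnot p4 \land \lnot p5) \to (p5 \to (p1 \to \lnot p4))): β-rule — branch into F (\lnot p4 \land \lnot p5)  //  T (p5 \to (p1 \to \lnot p4)).
          branch 2.1.1 (add F (\lnot p4 \land \lnot p5)):
            F (\lnot p4 \land \lnot p5): β-rule — branch into F \lnot p4  //  F \lnot p5.
              branch 2.1.1.1 (add F \lnot p4):
                ○ open, literals {p2=false, p4=true}.
              branch 2.1.1.2 (add F \lnot p5):
                ○ open, literals {p2=false, p5=true}.
          branch 2.1.2 (add T (p5 \to (p1 \to \lnot p4))):
            T (p5 \to (p1 \to \lnot p4)): β-rule — branch into F p5  //  T (p1 \to \lnot p4).
              branch 2.1.2.1 (add F p5):
                ○ open, literals {p2=false, p5=false}.
              branch 2.1.2.2 (add T (p1 \to \lnot p4)):
                T (p1 \to \lnot p4): β-rule — branch into F p1  //  T \lnot p4.
                  branch 2.1.2.2.1 (add F p1):
                    ○ open, literals {p1=false, p2=false}.
                  branch 2.1.2.2.2 (add T \lnot p4):
                    ○ open, literals {p2=false, p4=false}.
      branch 2.2 (add T ((\lnot p5 \leftrightarrow \lnot p6) \to \lnot p5)):
        T ((\lnot p5 \leftrightarrow \lnot p6) \to \lnot p5): β-rule — branch into F (\lnot p5 \leftrightarrow \lnot p6)  //  T \lnot p5.
          branch 2.2.1 (add F (\lnot p5 \leftrightarrow \lnot p6)):
            F (\lnot p5 \leftrightarrow \lnot p6): β-rule — branch into T \lnot p5, F \lnot p6  //  F \lnot p5, T \lnot p6.
              branch 2.2.1.1 (add T \lnot p5, F \lnot p6):
                ○ open, literals {p5=false, p6=true}.
              branch 2.2.1.2 (add F \lnot p5, T \lnot p6):
                ○ open, literals {p5=true, p6=false}.
          branch 2.2.2 (add T \lnot p5):
            ○ open, literals {p5=false}.
0 branches closed, 9 open.
Each open branch fixes some atoms; the unmentioned ones are free. Counting distinct full assignments: branch {p4=false} (p1, p5, p6, p2, p3) contributes 32 new; branch {p2=false, p4=true} (p1, p5, p6, p3) contributes 16 new; branch {p2=false, p5=true} (p4, p1, p6, p3) contributes 0 new; branch {p2=false, p5=false} (p4, p1, p6, p3) contributes 0 new; branch {p1=false, p2=false} (p4, p5, p6, p3) contributes 0 new; branch {p2=false, p4=false} (p1, p5, p6, p3) contributes 0 new; branch {p5=false, p6=true} (p4, p1, p2, p3) contributes 4 new; branch {p5=true, p6=false} (p4, p1, p2, p3) contributes 4 new; branch {p5=false} (p4, p1, p6, p2, p3) contributes 4 new. Total: 60.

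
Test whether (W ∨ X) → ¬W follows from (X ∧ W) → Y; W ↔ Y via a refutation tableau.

Initial set: {((X ∧ W) → Y); (W ↔ Y); ¬((W ∨ X) → ¬W)}.
¬((W ∨ X) → ¬W): α-rule — add (W ∨ X), ¬¬W.
((X ∧ W) → Y): β-rule — branch into ¬(X ∧ W)  //  Y.
  branch 1 (add ¬(X ∧ W)):
    (W ↔ Y): β-rule — branch into W, Y  //  ¬W, ¬Y.
      branch 1.1 (add W, Y):
        (W ∨ X): β-rule — branch into W  //  X.
          branch 1.1.1 (add W):
            ¬(X ∧ W): β-rule — branch into ¬X  //  ¬W.
              branch 1.1.1.1 (add ¬X):
                ○ open, literals {W=1, X=0, Y=1}.
              branch 1.1.1.2 (add ¬W):
                × closes — contains both W and ¬W.
          branch 1.1.2 (add X):
            ¬(X ∧ W): β-rule — branch into ¬X  //  ¬W.
              branch 1.1.2.1 (add ¬X):
                × closes — contains both X and ¬X.
              branch 1.1.2.2 (add ¬W):
                × closes — contains both W and ¬W.
      branch 1.2 (add ¬W, ¬Y):
        × closes — contains both W and ¬W.
  branch 2 (add Y):
    (W ↔ Y): β-rule — branch into W, Y  //  ¬W, ¬Y.
      branch 2.1 (add W, Y):
        (W ∨ X): β-rule — branch into W  //  X.
          branch 2.1.1 (add W):
            ○ open, literals {W=1, Y=1}.
          branch 2.1.2 (add X):
            ○ open, literals {W=1, X=1, Y=1}.
      branch 2.2 (add ¬W, ¬Y):
        × closes — contains both W and ¬W.
5 branches closed, 3 open.
An open branch gives a countermodel: W=1, X=0, Y=1 (unmentioned atoms arbitrary); the premises hold there but the conclusion fails.

No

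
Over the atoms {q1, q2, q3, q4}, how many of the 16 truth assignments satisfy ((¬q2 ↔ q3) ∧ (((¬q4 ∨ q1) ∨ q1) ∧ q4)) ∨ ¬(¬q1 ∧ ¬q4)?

Initial set: {(((¬q2 ↔ q3) ∧ (((¬q4 ∨ q1) ∨ q1) ∧ q4)) ∨ ¬(¬q1 ∧ ¬q4))}.
(((¬q2 ↔ q3) ∧ (((¬q4 ∨ q1) ∨ q1) ∧ q4)) ∨ ¬(¬q1 ∧ ¬q4)): β-rule — branch into ((¬q2 ↔ q3) ∧ (((¬q4 ∨ q1) ∨ q1) ∧ q4))  //  ¬(¬q1 ∧ ¬q4).
  branch 1 (add ((¬q2 ↔ q3) ∧ (((¬q4 ∨ q1) ∨ q1) ∧ q4))):
    ((¬q2 ↔ q3) ∧ (((¬q4 ∨ q1) ∨ q1) ∧ q4)): α-rule — add (¬q2 ↔ q3), (((¬q4 ∨ q1) ∨ q1) ∧ q4).
    (((¬q4 ∨ q1) ∨ q1) ∧ q4): α-rule — add ((¬q4 ∨ q1) ∨ q1), q4.
    (¬q2 ↔ q3): β-rule — branch into ¬q2, q3  //  ¬¬q2, ¬q3.
      branch 1.1 (add ¬q2, q3):
        ((¬q4 ∨ q1) ∨ q1): β-rule — branch into (¬q4 ∨ q1)  //  q1.
          branch 1.1.1 (add (¬q4 ∨ q1)):
            (¬q4 ∨ q1): β-rule — branch into ¬q4  //  q1.
              branch 1.1.1.1 (add ¬q4):
                × closes — contains both q4 and ¬q4.
              branch 1.1.1.2 (add q1):
                ○ open, literals {q1=1, q2=0, q3=1, q4=1}.
          branch 1.1.2 (add q1):
            ○ open, literals {q1=1, q2=0, q3=1, q4=1}.
      branch 1.2 (add ¬¬q2, ¬q3):
        ((¬q4 ∨ q1) ∨ q1): β-rule — branch into (¬q4 ∨ q1)  //  q1.
          branch 1.2.1 (add (¬q4 ∨ q1)):
            (¬q4 ∨ q1): β-rule — branch into ¬q4  //  q1.
              branch 1.2.1.1 (add ¬q4):
                × closes — contains both q4 and ¬q4.
              branch 1.2.1.2 (add q1):
                ○ open, literals {q1=1, q2=1, q3=0, q4=1}.
          branch 1.2.2 (add q1):
            ○ open, literals {q1=1, q2=1, q3=0, q4=1}.
  branch 2 (add ¬(¬q1 ∧ ¬q4)):
    ¬(¬q1 ∧ ¬q4): β-rule — branch into ¬¬q1  //  ¬¬q4.
      branch 2.1 (add ¬¬q1):
        ○ open, literals {q1=1}.
      branch 2.2 (add ¬¬q4):
        ○ open, literals {q4=1}.
2 branches closed, 6 open.
Each open branch fixes some atoms; the unmentioned ones are free. Counting distinct full assignments: branch {q1=1, q2=0, q3=1, q4=1} (none free) contributes 1 new; branch {q1=1, q2=0, q3=1, q4=1} (none free) contributes 0 new; branch {q1=1, q2=1, q3=0, q4=1} (none free) contributes 1 new; branch {q1=1, q2=1, q3=0, q4=1} (none free) contributes 0 new; branch {q1=1} (q2, q3, q4) contributes 6 new; branch {q4=1} (q1, q2, q3) contributes 4 new. Total: 12.

12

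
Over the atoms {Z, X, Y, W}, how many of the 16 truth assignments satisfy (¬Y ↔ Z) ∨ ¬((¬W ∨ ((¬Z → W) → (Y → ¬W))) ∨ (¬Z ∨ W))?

8

Initial set: {((¬Y ↔ Z) ∨ ¬((¬W ∨ ((¬Z → W) → (Y → ¬W))) ∨ (¬Z ∨ W)))}.
((¬Y ↔ Z) ∨ ¬((¬W ∨ ((¬Z → W) → (Y → ¬W))) ∨ (¬Z ∨ W))): β-rule — branch into (¬Y ↔ Z)  //  ¬((¬W ∨ ((¬Z → W) → (Y → ¬W))) ∨ (¬Z ∨ W)).
  branch 1 (add (¬Y ↔ Z)):
    (¬Y ↔ Z): β-rule — branch into ¬Y, Z  //  ¬¬Y, ¬Z.
      branch 1.1 (add ¬Y, Z):
        ○ open, literals {Y=false, Z=true}.
      branch 1.2 (add ¬¬Y, ¬Z):
        ○ open, literals {Y=true, Z=false}.
  branch 2 (add ¬((¬W ∨ ((¬Z → W) → (Y → ¬W))) ∨ (¬Z ∨ W))):
    ¬((¬W ∨ ((¬Z → W) → (Y → ¬W))) ∨ (¬Z ∨ W)): α-rule — add ¬(¬W ∨ ((¬Z → W) → (Y → ¬W))), ¬(¬Z ∨ W).
    ¬(¬W ∨ ((¬Z → W) → (Y → ¬W))): α-rule — add ¬¬W, ¬((¬Z → W) → (Y → ¬W)).
    ¬(¬Z ∨ W): α-rule — add ¬¬Z, ¬W.
    × closes — contains both W and ¬W.
1 branch closed, 2 open.
Each open branch fixes some atoms; the unmentioned ones are free. Counting distinct full assignments: branch {Y=false, Z=true} (X, W) contributes 4 new; branch {Y=true, Z=false} (X, W) contributes 4 new. Total: 8.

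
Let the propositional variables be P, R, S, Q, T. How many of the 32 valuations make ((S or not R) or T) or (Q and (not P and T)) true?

Initial set: {(((S or not R) or T) or (Q and (not P and T)))}.
(((S or not R) or T) or (Q and (not P and T))): β-rule — branch into ((S or not R) or T)  //  (Q and (not P and T)).
  branch 1 (add ((S or not R) or T)):
    ((S or not R) or T): β-rule — branch into (S or not R)  //  T.
      branch 1.1 (add (S or not R)):
        (S or not R): β-rule — branch into S  //  not R.
          branch 1.1.1 (add S):
            ○ open, literals {S=true}.
          branch 1.1.2 (add not R):
            ○ open, literals {R=false}.
      branch 1.2 (add T):
        ○ open, literals {T=true}.
  branch 2 (add (Q and (not P and T))):
    (Q and (not P and T)): α-rule — add Q, (not P and T).
    (not P and T): α-rule — add not P, T.
    ○ open, literals {P=false, Q=true, T=true}.
0 branches closed, 4 open.
Each open branch fixes some atoms; the unmentioned ones are free. Counting distinct full assignments: branch {S=true} (P, R, Q, T) contributes 16 new; branch {R=false} (P, S, Q, T) contributes 8 new; branch {T=true} (P, R, S, Q) contributes 4 new; branch {P=false, Q=true, T=true} (R, S) contributes 0 new. Total: 28.

28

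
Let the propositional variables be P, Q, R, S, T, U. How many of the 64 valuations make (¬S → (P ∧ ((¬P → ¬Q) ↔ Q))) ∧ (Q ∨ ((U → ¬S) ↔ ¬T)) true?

Initial set: {((¬S → (P ∧ ((¬P → ¬Q) ↔ Q))) ∧ (Q ∨ ((U → ¬S) ↔ ¬T)))}.
((¬S → (P ∧ ((¬P → ¬Q) ↔ Q))) ∧ (Q ∨ ((U → ¬S) ↔ ¬T))): α-rule — add (¬S → (P ∧ ((¬P → ¬Q) ↔ Q))), (Q ∨ ((U → ¬S) ↔ ¬T)).
(¬S → (P ∧ ((¬P → ¬Q) ↔ Q))): β-rule — branch into ¬¬S  //  (P ∧ ((¬P → ¬Q) ↔ Q)).
  branch 1 (add ¬¬S):
    (Q ∨ ((U → ¬S) ↔ ¬T)): β-rule — branch into Q  //  ((U → ¬S) ↔ ¬T).
      branch 1.1 (add Q):
        ○ open, literals {Q=1, S=1}.
      branch 1.2 (add ((U → ¬S) ↔ ¬T)):
        ((U → ¬S) ↔ ¬T): β-rule — branch into (U → ¬S), ¬T  //  ¬(U → ¬S), ¬¬T.
          branch 1.2.1 (add (U → ¬S), ¬T):
            (U → ¬S): β-rule — branch into ¬U  //  ¬S.
              branch 1.2.1.1 (add ¬U):
                ○ open, literals {S=1, T=0, U=0}.
              branch 1.2.1.2 (add ¬S):
                × closes — contains both S and ¬S.
          branch 1.2.2 (add ¬(U → ¬S), ¬¬T):
            ¬(U → ¬S): α-rule — add U, ¬¬S.
            ○ open, literals {S=1, T=1, U=1}.
  branch 2 (add (P ∧ ((¬P → ¬Q) ↔ Q))):
    (P ∧ ((¬P → ¬Q) ↔ Q)): α-rule — add P, ((¬P → ¬Q) ↔ Q).
    (Q ∨ ((U → ¬S) ↔ ¬T)): β-rule — branch into Q  //  ((U → ¬S) ↔ ¬T).
      branch 2.1 (add Q):
        ((¬P → ¬Q) ↔ Q): β-rule — branch into (¬P → ¬Q), Q  //  ¬(¬P → ¬Q), ¬Q.
          branch 2.1.1 (add (¬P → ¬Q), Q):
            (¬P → ¬Q): β-rule — branch into ¬¬P  //  ¬Q.
              branch 2.1.1.1 (add ¬¬P):
                ○ open, literals {P=1, Q=1}.
              branch 2.1.1.2 (add ¬Q):
                × closes — contains both Q and ¬Q.
          branch 2.1.2 (add ¬(¬P → ¬Q), ¬Q):
            × closes — contains both Q and ¬Q.
      branch 2.2 (add ((U → ¬S) ↔ ¬T)):
        ((¬P → ¬Q) ↔ Q): β-rule — branch into (¬P → ¬Q), Q  //  ¬(¬P → ¬Q), ¬Q.
          branch 2.2.1 (add (¬P → ¬Q), Q):
            ((U → ¬S) ↔ ¬T): β-rule — branch into (U → ¬S), ¬T  //  ¬(U → ¬S), ¬¬T.
              branch 2.2.1.1 (add (U → ¬S), ¬T):
                (¬P → ¬Q): β-rule — branch into ¬¬P  //  ¬Q.
                  branch 2.2.1.1.1 (add ¬¬P):
                    (U → ¬S): β-rule — branch into ¬U  //  ¬S.
                      branch 2.2.1.1.1.1 (add ¬U):
                        ○ open, literals {P=1, Q=1, T=0, U=0}.
                      branch 2.2.1.1.1.2 (add ¬S):
                        ○ open, literals {P=1, Q=1, S=0, T=0}.
                  branch 2.2.1.1.2 (add ¬Q):
                    × closes — contains both Q and ¬Q.
              branch 2.2.1.2 (add ¬(U → ¬S), ¬¬T):
                ¬(U → ¬S): α-rule — add U, ¬¬S.
                (¬P → ¬Q): β-rule — branch into ¬¬P  //  ¬Q.
                  branch 2.2.1.2.1 (add ¬¬P):
                    ○ open, literals {P=1, Q=1, S=1, T=1, U=1}.
                  branch 2.2.1.2.2 (add ¬Q):
                    × closes — contains both Q and ¬Q.
          branch 2.2.2 (add ¬(¬P → ¬Q), ¬Q):
            ¬(¬P → ¬Q): α-rule — add ¬P, ¬¬Q.
            × closes — contains both P and ¬P.
6 branches closed, 7 open.
Each open branch fixes some atoms; the unmentioned ones are free. Counting distinct full assignments: branch {Q=1, S=1} (P, R, T, U) contributes 16 new; branch {S=1, T=0, U=0} (P, Q, R) contributes 4 new; branch {S=1, T=1, U=1} (P, Q, R) contributes 4 new; branch {P=1, Q=1} (R, S, T, U) contributes 8 new; branch {P=1, Q=1, T=0, U=0} (R, S) contributes 0 new; branch {P=1, Q=1, S=0, T=0} (R, U) contributes 0 new; branch {P=1, Q=1, S=1, T=1, U=1} (R) contributes 0 new. Total: 32.

32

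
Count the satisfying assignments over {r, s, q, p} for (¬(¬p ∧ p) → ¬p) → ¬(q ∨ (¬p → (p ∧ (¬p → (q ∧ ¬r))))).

12

Initial set: {((¬(¬p ∧ p) → ¬p) → ¬(q ∨ (¬p → (p ∧ (¬p → (q ∧ ¬r))))))}.
((¬(¬p ∧ p) → ¬p) → ¬(q ∨ (¬p → (p ∧ (¬p → (q ∧ ¬r)))))): β-rule — branch into ¬(¬(¬p ∧ p) → ¬p)  //  ¬(q ∨ (¬p → (p ∧ (¬p → (q ∧ ¬r))))).
  branch 1 (add ¬(¬(¬p ∧ p) → ¬p)):
    ¬(¬(¬p ∧ p) → ¬p): α-rule — add ¬(¬p ∧ p), ¬¬p.
    ¬(¬p ∧ p): β-rule — branch into ¬¬p  //  ¬p.
      branch 1.1 (add ¬¬p):
        ○ open, literals {p=true}.
      branch 1.2 (add ¬p):
        × closes — contains both p and ¬p.
  branch 2 (add ¬(q ∨ (¬p → (p ∧ (¬p → (q ∧ ¬r)))))):
    ¬(q ∨ (¬p → (p ∧ (¬p → (q ∧ ¬r))))): α-rule — add ¬q, ¬(¬p → (p ∧ (¬p → (q ∧ ¬r)))).
    ¬(¬p → (p ∧ (¬p → (q ∧ ¬r)))): α-rule — add ¬p, ¬(p ∧ (¬p → (q ∧ ¬r))).
    ¬(p ∧ (¬p → (q ∧ ¬r))): β-rule — branch into ¬p  //  ¬(¬p → (q ∧ ¬r)).
      branch 2.1 (add ¬p):
        ○ open, literals {p=false, q=false}.
      branch 2.2 (add ¬(¬p → (q ∧ ¬r))):
        ¬(¬p → (q ∧ ¬r)): α-rule — add ¬p, ¬(q ∧ ¬r).
        ¬(q ∧ ¬r): β-rule — branch into ¬q  //  ¬¬r.
          branch 2.2.1 (add ¬q):
            ○ open, literals {p=false, q=false}.
          branch 2.2.2 (add ¬¬r):
            ○ open, literals {p=false, q=false, r=true}.
1 branch closed, 4 open.
Each open branch fixes some atoms; the unmentioned ones are free. Counting distinct full assignments: branch {p=true} (r, s, q) contributes 8 new; branch {p=false, q=false} (r, s) contributes 4 new; branch {p=false, q=false} (r, s) contributes 0 new; branch {p=false, q=false, r=true} (s) contributes 0 new. Total: 12.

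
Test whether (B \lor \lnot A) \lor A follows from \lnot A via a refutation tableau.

Yes

Initial set: {\lnot A; \lnot ((B \lor \lnot A) \lor A)}.
\lnot ((B \lor \lnot A) \lor A): α-rule — add \lnot (B \lor \lnot A), \lnot A.
\lnot (B \lor \lnot A): α-rule — add \lnot B, \lnot \lnot A.
× closes — contains both A and \lnot A.
All 1 branch closes.
Every branch closed, so the premises entail the conclusion.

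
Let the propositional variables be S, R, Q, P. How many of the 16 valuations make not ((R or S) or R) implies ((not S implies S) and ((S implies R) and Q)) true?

Initial set: {(not ((R or S) or R) implies ((not S implies S) and ((S implies R) and Q)))}.
(not ((R or S) or R) implies ((not S implies S) and ((S implies R) and Q))): β-rule — branch into not not ((R or S) or R)  //  ((not S implies S) and ((S implies R) and Q)).
  branch 1 (add not not ((R or S) or R)):
    not not ((R or S) or R): β-rule — branch into (R or S)  //  R.
      branch 1.1 (add (R or S)):
        (R or S): β-rule — branch into R  //  S.
          branch 1.1.1 (add R):
            ○ open, literals {R=T}.
          branch 1.1.2 (add S):
            ○ open, literals {S=T}.
      branch 1.2 (add R):
        ○ open, literals {R=T}.
  branch 2 (add ((not S implies S) and ((S implies R) and Q))):
    ((not S implies S) and ((S implies R) and Q)): α-rule — add (not S implies S), ((S implies R) and Q).
    ((S implies R) and Q): α-rule — add (S implies R), Q.
    (not S implies S): β-rule — branch into not not S  //  S.
      branch 2.1 (add not not S):
        (S implies R): β-rule — branch into not S  //  R.
          branch 2.1.1 (add not S):
            × closes — contains both S and not S.
          branch 2.1.2 (add R):
            ○ open, literals {Q=T, R=T, S=T}.
      branch 2.2 (add S):
        (S implies R): β-rule — branch into not S  //  R.
          branch 2.2.1 (add not S):
            × closes — contains both S and not S.
          branch 2.2.2 (add R):
            ○ open, literals {Q=T, R=T, S=T}.
2 branches closed, 5 open.
Each open branch fixes some atoms; the unmentioned ones are free. Counting distinct full assignments: branch {R=T} (S, Q, P) contributes 8 new; branch {S=T} (R, Q, P) contributes 4 new; branch {R=T} (S, Q, P) contributes 0 new; branch {Q=T, R=T, S=T} (P) contributes 0 new; branch {Q=T, R=T, S=T} (P) contributes 0 new. Total: 12.

12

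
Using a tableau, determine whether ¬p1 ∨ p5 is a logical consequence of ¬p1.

Initial set: {¬p1; ¬(¬p1 ∨ p5)}.
¬(¬p1 ∨ p5): α-rule — add ¬¬p1, ¬p5.
× closes — contains both p1 and ¬p1.
All 1 branch closes.
Every branch closed, so the premises entail the conclusion.

Yes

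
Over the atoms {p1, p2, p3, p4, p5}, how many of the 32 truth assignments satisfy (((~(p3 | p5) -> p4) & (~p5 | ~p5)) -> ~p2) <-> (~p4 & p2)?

10

Initial set: {((((~(p3 | p5) -> p4) & (~p5 | ~p5)) -> ~p2) <-> (~p4 & p2))}.
((((~(p3 | p5) -> p4) & (~p5 | ~p5)) -> ~p2) <-> (~p4 & p2)): β-rule — branch into (((~(p3 | p5) -> p4) & (~p5 | ~p5)) -> ~p2), (~p4 & p2)  //  ~(((~(p3 | p5) -> p4) & (~p5 | ~p5)) -> ~p2), ~(~p4 & p2).
  branch 1 (add (((~(p3 | p5) -> p4) & (~p5 | ~p5)) -> ~p2), (~p4 & p2)):
    (~p4 & p2): α-rule — add ~p4, p2.
    (((~(p3 | p5) -> p4) & (~p5 | ~p5)) -> ~p2): β-rule — branch into ~((~(p3 | p5) -> p4) & (~p5 | ~p5))  //  ~p2.
      branch 1.1 (add ~((~(p3 | p5) -> p4) & (~p5 | ~p5))):
        ~((~(p3 | p5) -> p4) & (~p5 | ~p5)): β-rule — branch into ~(~(p3 | p5) -> p4)  //  ~(~p5 | ~p5).
          branch 1.1.1 (add ~(~(p3 | p5) -> p4)):
            ~(~(p3 | p5) -> p4): α-rule — add ~(p3 | p5), ~p4.
            ~(p3 | p5): α-rule — add ~p3, ~p5.
            ○ open, literals {p2=true, p3=false, p4=false, p5=false}.
          branch 1.1.2 (add ~(~p5 | ~p5)):
            ~(~p5 | ~p5): α-rule — add ~~p5, ~~p5.
            ○ open, literals {p2=true, p4=false, p5=true}.
      branch 1.2 (add ~p2):
        × closes — contains both p2 and ~p2.
  branch 2 (add ~(((~(p3 | p5) -> p4) & (~p5 | ~p5)) -> ~p2), ~(~p4 & p2)):
    ~(((~(p3 | p5) -> p4) & (~p5 | ~p5)) -> ~p2): α-rule — add ((~(p3 | p5) -> p4) & (~p5 | ~p5)), ~~p2.
    ((~(p3 | p5) -> p4) & (~p5 | ~p5)): α-rule — add (~(p3 | p5) -> p4), (~p5 | ~p5).
    ~(~p4 & p2): β-rule — branch into ~~p4  //  ~p2.
      branch 2.1 (add ~~p4):
        (~(p3 | p5) -> p4): β-rule — branch into ~~(p3 | p5)  //  p4.
          branch 2.1.1 (add ~~(p3 | p5)):
            (~p5 | ~p5): β-rule — branch into ~p5  //  ~p5.
              branch 2.1.1.1 (add ~p5):
                ~~(p3 | p5): β-rule — branch into p3  //  p5.
                  branch 2.1.1.1.1 (add p3):
                    ○ open, literals {p2=true, p3=true, p4=true, p5=false}.
                  branch 2.1.1.1.2 (add p5):
                    × closes — contains both p5 and ~p5.
              branch 2.1.1.2 (add ~p5):
                ~~(p3 | p5): β-rule — branch into p3  //  p5.
                  branch 2.1.1.2.1 (add p3):
                    ○ open, literals {p2=true, p3=true, p4=true, p5=false}.
                  branch 2.1.1.2.2 (add p5):
                    × closes — contains both p5 and ~p5.
          branch 2.1.2 (add p4):
            (~p5 | ~p5): β-rule — branch into ~p5  //  ~p5.
              branch 2.1.2.1 (add ~p5):
                ○ open, literals {p2=true, p4=true, p5=false}.
              branch 2.1.2.2 (add ~p5):
                ○ open, literals {p2=true, p4=true, p5=false}.
      branch 2.2 (add ~p2):
        × closes — contains both p2 and ~p2.
4 branches closed, 6 open.
Each open branch fixes some atoms; the unmentioned ones are free. Counting distinct full assignments: branch {p2=true, p3=false, p4=false, p5=false} (p1) contributes 2 new; branch {p2=true, p4=false, p5=true} (p1, p3) contributes 4 new; branch {p2=true, p3=true, p4=true, p5=false} (p1) contributes 2 new; branch {p2=true, p3=true, p4=true, p5=false} (p1) contributes 0 new; branch {p2=true, p4=true, p5=false} (p1, p3) contributes 2 new; branch {p2=true, p4=true, p5=false} (p1, p3) contributes 0 new. Total: 10.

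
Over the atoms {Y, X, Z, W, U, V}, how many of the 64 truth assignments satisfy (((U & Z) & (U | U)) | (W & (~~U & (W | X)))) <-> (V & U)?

Initial set: {((((U & Z) & (U | U)) | (W & (~~U & (W | X)))) <-> (V & U))}.
((((U & Z) & (U | U)) | (W & (~~U & (W | X)))) <-> (V & U)): β-rule — branch into (((U & Z) & (U | U)) | (W & (~~U & (W | X)))), (V & U)  //  ~(((U & Z) & (U | U)) | (W & (~~U & (W | X)))), ~(V & U).
  branch 1 (add (((U & Z) & (U | U)) | (W & (~~U & (W | X)))), (V & U)):
    (V & U): α-rule — add V, U.
    (((U & Z) & (U | U)) | (W & (~~U & (W | X)))): β-rule — branch into ((U & Z) & (U | U))  //  (W & (~~U & (W | X))).
      branch 1.1 (add ((U & Z) & (U | U))):
        ((U & Z) & (U | U)): α-rule — add (U & Z), (U | U).
        (U & Z): α-rule — add U, Z.
        (U | U): β-rule — branch into U  //  U.
          branch 1.1.1 (add U):
            ○ open, literals {U=T, V=T, Z=T}.
          branch 1.1.2 (add U):
            ○ open, literals {U=T, V=T, Z=T}.
      branch 1.2 (add (W & (~~U & (W | X)))):
        (W & (~~U & (W | X))): α-rule — add W, (~~U & (W | X)).
        (~~U & (W | X)): α-rule — add ~~U, (W | X).
        ~~U: drop double negation, giving U.
        (W | X): β-rule — branch into W  //  X.
          branch 1.2.1 (add W):
            ○ open, literals {U=T, V=T, W=T}.
          branch 1.2.2 (add X):
            ○ open, literals {U=T, V=T, W=T, X=T}.
  branch 2 (add ~(((U & Z) & (U | U)) | (W & (~~U & (W | X)))), ~(V & U)):
    ~(((U & Z) & (U | U)) | (W & (~~U & (W | X)))): α-rule — add ~((U & Z) & (U | U)), ~(W & (~~U & (W | X))).
    ~(V & U): β-rule — branch into ~V  //  ~U.
      branch 2.1 (add ~V):
        ~((U & Z) & (U | U)): β-rule — branch into ~(U & Z)  //  ~(U | U).
          branch 2.1.1 (add ~(U & Z)):
            ~(W & (~~U & (W | X))): β-rule — branch into ~W  //  ~(~~U & (W | X)).
              branch 2.1.1.1 (add ~W):
                ~(U & Z): β-rule — branch into ~U  //  ~Z.
                  branch 2.1.1.1.1 (add ~U):
                    ○ open, literals {U=F, V=F, W=F}.
                  branch 2.1.1.1.2 (add ~Z):
                    ○ open, literals {V=F, W=F, Z=F}.
              branch 2.1.1.2 (add ~(~~U & (W | X))):
                ~(U & Z): β-rule — branch into ~U  //  ~Z.
                  branch 2.1.1.2.1 (add ~U):
                    ~(~~U & (W | X)): β-rule — branch into ~~~U  //  ~(W | X).
                      branch 2.1.1.2.1.1 (add ~~~U):
                        ~~~U: drop double negation, giving ~U.
                        ○ open, literals {U=F, V=F}.
                      branch 2.1.1.2.1.2 (add ~(W | X)):
                        ~(W | X): α-rule — add ~W, ~X.
                        ○ open, literals {U=F, V=F, W=F, X=F}.
                  branch 2.1.1.2.2 (add ~Z):
                    ~(~~U & (W | X)): β-rule — branch into ~~~U  //  ~(W | X).
                      branch 2.1.1.2.2.1 (add ~~~U):
                        ~~~U: drop double negation, giving ~U.
                        ○ open, literals {U=F, V=F, Z=F}.
                      branch 2.1.1.2.2.2 (add ~(W | X)):
                        ~(W | X): α-rule — add ~W, ~X.
                        ○ open, literals {V=F, W=F, X=F, Z=F}.
          branch 2.1.2 (add ~(U | U)):
            ~(U | U): α-rule — add ~U, ~U.
            ~(W & (~~U & (W | X))): β-rule — branch into ~W  //  ~(~~U & (W | X)).
              branch 2.1.2.1 (add ~W):
                ○ open, literals {U=F, V=F, W=F}.
              branch 2.1.2.2 (add ~(~~U & (W | X))):
                ~(~~U & (W | X)): β-rule — branch into ~~~U  //  ~(W | X).
                  branch 2.1.2.2.1 (add ~~~U):
                    ~~~U: drop double negation, giving ~U.
                    ○ open, literals {U=F, V=F}.
                  branch 2.1.2.2.2 (add ~(W | X)):
                    ~(W | X): α-rule — add ~W, ~X.
                    ○ open, literals {U=F, V=F, W=F, X=F}.
      branch 2.2 (add ~U):
        ~((U & Z) & (U | U)): β-rule — branch into ~(U & Z)  //  ~(U | U).
          branch 2.2.1 (add ~(U & Z)):
            ~(W & (~~U & (W | X))): β-rule — branch into ~W  //  ~(~~U & (W | X)).
              branch 2.2.1.1 (add ~W):
                ~(U & Z): β-rule — branch into ~U  //  ~Z.
                  branch 2.2.1.1.1 (add ~U):
                    ○ open, literals {U=F, W=F}.
                  branch 2.2.1.1.2 (add ~Z):
                    ○ open, literals {U=F, W=F, Z=F}.
              branch 2.2.1.2 (add ~(~~U & (W | X))):
                ~(U & Z): β-rule — branch into ~U  //  ~Z.
                  branch 2.2.1.2.1 (add ~U):
                    ~(~~U & (W | X)): β-rule — branch into ~~~U  //  ~(W | X).
                      branch 2.2.1.2.1.1 (add ~~~U):
                        ~~~U: drop double negation, giving ~U.
                        ○ open, literals {U=F}.
                      branch 2.2.1.2.1.2 (add ~(W | X)):
                        ~(W | X): α-rule — add ~W, ~X.
                        ○ open, literals {U=F, W=F, X=F}.
                  branch 2.2.1.2.2 (add ~Z):
                    ~(~~U & (W | X)): β-rule — branch into ~~~U  //  ~(W | X).
                      branch 2.2.1.2.2.1 (add ~~~U):
                        ~~~U: drop double negation, giving ~U.
                        ○ open, literals {U=F, Z=F}.
                      branch 2.2.1.2.2.2 (add ~(W | X)):
                        ~(W | X): α-rule — add ~W, ~X.
                        ○ open, literals {U=F, W=F, X=F, Z=F}.
          branch 2.2.2 (add ~(U | U)):
            ~(U | U): α-rule — add ~U, ~U.
            ~(W & (~~U & (W | X))): β-rule — branch into ~W  //  ~(~~U & (W | X)).
              branch 2.2.2.1 (add ~W):
                ○ open, literals {U=F, W=F}.
              branch 2.2.2.2 (add ~(~~U & (W | X))):
                ~(~~U & (W | X)): β-rule — branch into ~~~U  //  ~(W | X).
                  branch 2.2.2.2.1 (add ~~~U):
                    ~~~U: drop double negation, giving ~U.
                    ○ open, literals {U=F}.
                  branch 2.2.2.2.2 (add ~(W | X)):
                    ~(W | X): α-rule — add ~W, ~X.
                    ○ open, literals {U=F, W=F, X=F}.
0 branches closed, 22 open.
Each open branch fixes some atoms; the unmentioned ones are free. Counting distinct full assignments: branch {U=T, V=T, Z=T} (Y, X, W) contributes 8 new; branch {U=T, V=T, Z=T} (Y, X, W) contributes 0 new; branch {U=T, V=T, W=T} (Y, X, Z) contributes 4 new; branch {U=T, V=T, W=T, X=T} (Y, Z) contributes 0 new; branch {U=F, V=F, W=F} (Y, X, Z) contributes 8 new; branch {V=F, W=F, Z=F} (Y, X, U) contributes 4 new; branch {U=F, V=F} (Y, X, Z, W) contributes 8 new; branch {U=F, V=F, W=F, X=F} (Y, Z) contributes 0 new; branch {U=F, V=F, Z=F} (Y, X, W) contributes 0 new; branch {V=F, W=F, X=F, Z=F} (Y, U) contributes 0 new; branch {U=F, V=F, W=F} (Y, X, Z) contributes 0 new; branch {U=F, V=F} (Y, X, Z, W) contributes 0 new; branch {U=F, V=F, W=F, X=F} (Y, Z) contributes 0 new; branch {U=F, W=F} (Y, X, Z, V) contributes 8 new; branch {U=F, W=F, Z=F} (Y, X, V) contributes 0 new; branch {U=F} (Y, X, Z, W, V) contributes 8 new; branch {U=F, W=F, X=F} (Y, Z, V) contributes 0 new; branch {U=F, Z=F} (Y, X, W, V) contributes 0 new; branch {U=F, W=F, X=F, Z=F} (Y, V) contributes 0 new; branch {U=F, W=F} (Y, X, Z, V) contributes 0 new; branch {U=F} (Y, X, Z, W, V) contributes 0 new; branch {U=F, W=F, X=F} (Y, Z, V) contributes 0 new. Total: 48.

48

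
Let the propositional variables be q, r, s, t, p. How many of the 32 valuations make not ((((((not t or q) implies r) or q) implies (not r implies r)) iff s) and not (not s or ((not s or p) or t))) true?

29

Initial set: {not ((((((not t or q) implies r) or q) implies (not r implies r)) iff s) and not (not s or ((not s or p) or t)))}.
not ((((((not t or q) implies r) or q) implies (not r implies r)) iff s) and not (not s or ((not s or p) or t))): β-rule — branch into not (((((not t or q) implies r) or q) implies (not r implies r)) iff s)  //  not not (not s or ((not s or p) or t)).
  branch 1 (add not (((((not t or q) implies r) or q) implies (not r implies r)) iff s)):
    not (((((not t or q) implies r) or q) implies (not r implies r)) iff s): β-rule — branch into ((((not t or q) implies r) or q) implies (not r implies r)), not s  //  not ((((not t or q) implies r) or q) implies (not r implies r)), s.
      branch 1.1 (add ((((not t or q) implies r) or q) implies (not r implies r)), not s):
        ((((not t or q) implies r) or q) implies (not r implies r)): β-rule — branch into not (((not t or q) implies r) or q)  //  (not r implies r).
          branch 1.1.1 (add not (((not t or q) implies r) or q)):
            not (((not t or q) implies r) or q): α-rule — add not ((not t or q) implies r), not q.
            not ((not t or q) implies r): α-rule — add (not t or q), not r.
            (not t or q): β-rule — branch into not t  //  q.
              branch 1.1.1.1 (add not t):
                ○ open, literals {q=F, r=F, s=F, t=F}.
              branch 1.1.1.2 (add q):
                × closes — contains both q and not q.
          branch 1.1.2 (add (not r implies r)):
            (not r implies r): β-rule — branch into not not r  //  r.
              branch 1.1.2.1 (add not not r):
                ○ open, literals {r=T, s=F}.
              branch 1.1.2.2 (add r):
                ○ open, literals {r=T, s=F}.
      branch 1.2 (add not ((((not t or q) implies r) or q) implies (not r implies r)), s):
        not ((((not t or q) implies r) or q) implies (not r implies r)): α-rule — add (((not t or q) implies r) or q), not (not r implies r).
        not (not r implies r): α-rule — add not r, not r.
        (((not t or q) implies r) or q): β-rule — branch into ((not t or q) implies r)  //  q.
          branch 1.2.1 (add ((not t or q) implies r)):
            ((not t or q) implies r): β-rule — branch into not (not t or q)  //  r.
              branch 1.2.1.1 (add not (not t or q)):
                not (not t or q): α-rule — add not not t, not q.
                ○ open, literals {q=F, r=F, s=T, t=T}.
              branch 1.2.1.2 (add r):
                × closes — contains both r and not r.
          branch 1.2.2 (add q):
            ○ open, literals {q=T, r=F, s=T}.
  branch 2 (add not not (not s or ((not s or p) or t))):
    not not (not s or ((not s or p) or t)): β-rule — branch into not s  //  ((not s or p) or t).
      branch 2.1 (add not s):
        ○ open, literals {s=F}.
      branch 2.2 (add ((not s or p) or t)):
        ((not s or p) or t): β-rule — branch into (not s or p)  //  t.
          branch 2.2.1 (add (not s or p)):
            (not s or p): β-rule — branch into not s  //  p.
              branch 2.2.1.1 (add not s):
                ○ open, literals {s=F}.
              branch 2.2.1.2 (add p):
                ○ open, literals {p=T}.
          branch 2.2.2 (add t):
            ○ open, literals {t=T}.
2 branches closed, 9 open.
Each open branch fixes some atoms; the unmentioned ones are free. Counting distinct full assignments: branch {q=F, r=F, s=F, t=F} (p) contributes 2 new; branch {r=T, s=F} (q, t, p) contributes 8 new; branch {r=T, s=F} (q, t, p) contributes 0 new; branch {q=F, r=F, s=T, t=T} (p) contributes 2 new; branch {q=T, r=F, s=T} (t, p) contributes 4 new; branch {s=F} (q, r, t, p) contributes 6 new; branch {s=F} (q, r, t, p) contributes 0 new; branch {p=T} (q, r, s, t) contributes 5 new; branch {t=T} (q, r, s, p) contributes 2 new. Total: 29.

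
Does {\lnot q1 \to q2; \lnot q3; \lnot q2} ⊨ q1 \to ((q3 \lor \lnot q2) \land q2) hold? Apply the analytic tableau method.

Initial set: {(\lnot q1 \to q2); \lnot q3; \lnot q2; \lnot (q1 \to ((q3 \lor \lnot q2) \land q2))}.
\lnot (q1 \to ((q3 \lor \lnot q2) \land q2)): α-rule — add q1, \lnot ((q3 \lor \lnot q2) \land q2).
(\lnot q1 \to q2): β-rule — branch into \lnot \lnot q1  //  q2.
  branch 1 (add \lnot \lnot q1):
    \lnot ((q3 \lor \lnot q2) \land q2): β-rule — branch into \lnot (q3 \lor \lnot q2)  //  \lnot q2.
      branch 1.1 (add \lnot (q3 \lor \lnot q2)):
        \lnot (q3 \lor \lnot q2): α-rule — add \lnot q3, \lnot \lnot q2.
        × closes — contains both q2 and \lnot q2.
      branch 1.2 (add \lnot q2):
        ○ open, literals {q1=1, q2=0, q3=0}.
  branch 2 (add q2):
    × closes — contains both q2 and \lnot q2.
2 branches closed, 1 open.
An open branch gives a countermodel: q1=1, q2=0, q3=0 (unmentioned atoms arbitrary); the premises hold there but the conclusion fails.

No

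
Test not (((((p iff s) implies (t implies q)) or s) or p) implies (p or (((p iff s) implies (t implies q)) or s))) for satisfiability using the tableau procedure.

Unsatisfiable

Initial set: {not (((((p iff s) implies (t implies q)) or s) or p) implies (p or (((p iff s) implies (t implies q)) or s)))}.
not (((((p iff s) implies (t implies q)) or s) or p) implies (p or (((p iff s) implies (t implies q)) or s))): α-rule — add ((((p iff s) implies (t implies q)) or s) or p), not (p or (((p iff s) implies (t implies q)) or s)).
not (p or (((p iff s) implies (t implies q)) or s)): α-rule — add not p, not (((p iff s) implies (t implies q)) or s).
not (((p iff s) implies (t implies q)) or s): α-rule — add not ((p iff s) implies (t implies q)), not s.
not ((p iff s) implies (t implies q)): α-rule — add (p iff s), not (t implies q).
not (t implies q): α-rule — add t, not q.
((((p iff s) implies (t implies q)) or s) or p): β-rule — branch into (((p iff s) implies (t implies q)) or s)  //  p.
  branch 1 (add (((p iff s) implies (t implies q)) or s)):
    (p iff s): β-rule — branch into p, s  //  not p, not s.
      branch 1.1 (add p, s):
        × closes — contains both p and not p.
      branch 1.2 (add not p, not s):
        (((p iff s) implies (t implies q)) or s): β-rule — branch into ((p iff s) implies (t implies q))  //  s.
          branch 1.2.1 (add ((p iff s) implies (t implies q))):
            ((p iff s) implies (t implies q)): β-rule — branch into not (p iff s)  //  (t implies q).
              branch 1.2.1.1 (add not (p iff s)):
                not (p iff s): β-rule — branch into p, not s  //  not p, s.
                  branch 1.2.1.1.1 (add p, not s):
                    × closes — contains both p and not p.
                  branch 1.2.1.1.2 (add not p, s):
                    × closes — contains both s and not s.
              branch 1.2.1.2 (add (t implies q)):
                (t implies q): β-rule — branch into not t  //  q.
                  branch 1.2.1.2.1 (add not t):
                    × closes — contains both t and not t.
                  branch 1.2.1.2.2 (add q):
                    × closes — contains both q and not q.
          branch 1.2.2 (add s):
            × closes — contains both s and not s.
  branch 2 (add p):
    × closes — contains both p and not p.
All 7 branches close.
Every branch closed; the formula is unsatisfiable.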